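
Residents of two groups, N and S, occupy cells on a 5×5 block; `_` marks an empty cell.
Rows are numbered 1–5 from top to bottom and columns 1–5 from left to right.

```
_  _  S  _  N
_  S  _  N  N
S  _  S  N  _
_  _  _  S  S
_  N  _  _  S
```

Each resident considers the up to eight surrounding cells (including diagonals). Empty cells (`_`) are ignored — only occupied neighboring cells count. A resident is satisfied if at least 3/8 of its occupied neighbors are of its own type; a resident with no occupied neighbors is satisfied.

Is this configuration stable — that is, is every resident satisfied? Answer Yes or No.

Yes

Row 1: (1,3)S 1/2 satisfied · (1,5)N 2/2 satisfied
Row 2: (2,2)S 3/3 satisfied · (2,4)N 3/5 satisfied · (2,5)N 3/3 satisfied
Row 3: (3,1)S 1/1 satisfied · (3,3)S 2/4 satisfied · (3,4)N 2/5 satisfied
Row 4: (4,4)S 3/4 satisfied · (4,5)S 2/3 satisfied
Row 5: (5,2)N 0/0 satisfied · (5,5)S 2/2 satisfied
All meet the threshold, so the configuration is stable.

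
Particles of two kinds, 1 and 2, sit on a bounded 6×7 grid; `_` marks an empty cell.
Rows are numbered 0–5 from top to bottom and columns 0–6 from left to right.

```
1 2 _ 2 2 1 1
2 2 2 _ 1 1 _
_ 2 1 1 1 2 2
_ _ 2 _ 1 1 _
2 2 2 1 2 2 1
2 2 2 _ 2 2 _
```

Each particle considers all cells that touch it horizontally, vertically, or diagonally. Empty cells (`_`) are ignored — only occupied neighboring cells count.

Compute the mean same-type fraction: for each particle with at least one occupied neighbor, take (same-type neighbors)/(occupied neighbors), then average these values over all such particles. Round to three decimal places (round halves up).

Row 0: (0,0)1 0/3 · (0,1)2 3/4 · (0,3)2 2/3 · (0,4)2 1/4 · (0,5)1 3/4 · (0,6)1 2/2
Row 1: (1,0)2 3/4 · (1,1)2 4/6 · (1,2)2 4/6 · (1,4)1 4/7 · (1,5)1 4/7
Row 2: (2,1)2 4/5 · (2,2)1 1/5 · (2,3)1 4/6 · (2,4)1 5/6 · (2,5)2 1/6 · (2,6)2 1/3
Row 3: (3,2)2 3/6 · (3,4)1 4/7 · (3,5)1 3/7
Row 4: (4,0)2 3/3 · (4,1)2 6/6 · (4,2)2 4/5 · (4,3)1 1/6 · (4,4)2 3/6 · (4,5)2 3/6 · (4,6)1 1/3
Row 5: (5,0)2 3/3 · (5,1)2 5/5 · (5,2)2 3/4 · (5,4)2 3/4 · (5,5)2 3/4
Sum over 32 particles: 0/3 + 3/4 + 2/3 + 1/4 + 3/4 + 2/2 + 3/4 + 4/6 + 4/6 + 4/7 + 4/7 + 4/5 + 1/5 + 4/6 + 5/6 + 1/6 + 1/3 + 3/6 + 4/7 + 3/7 + 3/3 + 6/6 + 4/5 + 1/6 + 3/6 + 3/6 + 1/3 + 3/3 + 5/5 + 3/4 + 3/4 + 3/4 = 2757/140; mean = 2757/140 ÷ 32 = 2757/4480 = 0.615401… → 0.615.

0.615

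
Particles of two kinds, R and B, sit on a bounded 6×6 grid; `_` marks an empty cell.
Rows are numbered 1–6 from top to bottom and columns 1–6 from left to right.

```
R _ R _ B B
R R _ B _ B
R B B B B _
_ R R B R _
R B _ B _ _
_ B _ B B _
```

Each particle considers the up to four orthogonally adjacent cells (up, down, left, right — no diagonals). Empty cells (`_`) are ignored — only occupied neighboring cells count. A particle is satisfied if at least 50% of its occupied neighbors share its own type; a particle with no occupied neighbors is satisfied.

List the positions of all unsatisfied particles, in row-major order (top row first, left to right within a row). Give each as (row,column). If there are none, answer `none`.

(1,1)R 1/1 satisfied
(1,3)R 0/0 satisfied
(1,5)B 1/1 satisfied
(1,6)B 2/2 satisfied
(2,1)R 3/3 satisfied
(2,2)R 1/2 satisfied
(2,4)B 1/1 satisfied
(2,6)B 1/1 satisfied
(3,1)R 1/2 satisfied
(3,2)B 1/4 not
(3,3)B 2/3 satisfied
(3,4)B 4/4 satisfied
(3,5)B 1/2 satisfied
(4,2)R 1/3 not
(4,3)R 1/3 not
(4,4)B 2/4 satisfied
(4,5)R 0/2 not
(5,1)R 0/1 not
(5,2)B 1/3 not
(5,4)B 2/2 satisfied
(6,2)B 1/1 satisfied
(6,4)B 2/2 satisfied
(6,5)B 1/1 satisfied

(3,2), (4,2), (4,3), (4,5), (5,1), (5,2)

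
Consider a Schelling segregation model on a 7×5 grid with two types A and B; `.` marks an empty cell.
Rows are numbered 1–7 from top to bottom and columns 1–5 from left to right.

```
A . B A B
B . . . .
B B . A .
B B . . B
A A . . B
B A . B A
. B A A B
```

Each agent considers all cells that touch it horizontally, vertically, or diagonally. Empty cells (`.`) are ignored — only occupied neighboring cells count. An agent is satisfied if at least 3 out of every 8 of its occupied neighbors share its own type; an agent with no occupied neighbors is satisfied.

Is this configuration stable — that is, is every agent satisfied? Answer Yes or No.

No

Row 1: (1,1)A 0/1 not · (1,3)B 0/1 not · (1,4)A 0/2 not · (1,5)B 0/1 not
Row 2: (2,1)B 2/3 satisfied
Row 3: (3,1)B 4/4 satisfied · (3,2)B 4/4 satisfied · (3,4)A 0/1 not
Row 4: (4,1)B 3/5 satisfied · (4,2)B 3/5 satisfied · (4,5)B 1/2 satisfied
Row 5: (5,1)A 2/5 satisfied · (5,2)A 2/5 satisfied · (5,5)B 2/3 satisfied
Row 6: (6,1)B 1/4 not · (6,2)A 3/5 satisfied · (6,4)B 2/5 satisfied · (6,5)A 1/4 not
Row 7: (7,2)B 1/3 not · (7,3)A 2/4 satisfied · (7,4)A 2/4 satisfied · (7,5)B 1/3 not
For instance (1,1) has only 0/1 same-type neighbors, below 3/8.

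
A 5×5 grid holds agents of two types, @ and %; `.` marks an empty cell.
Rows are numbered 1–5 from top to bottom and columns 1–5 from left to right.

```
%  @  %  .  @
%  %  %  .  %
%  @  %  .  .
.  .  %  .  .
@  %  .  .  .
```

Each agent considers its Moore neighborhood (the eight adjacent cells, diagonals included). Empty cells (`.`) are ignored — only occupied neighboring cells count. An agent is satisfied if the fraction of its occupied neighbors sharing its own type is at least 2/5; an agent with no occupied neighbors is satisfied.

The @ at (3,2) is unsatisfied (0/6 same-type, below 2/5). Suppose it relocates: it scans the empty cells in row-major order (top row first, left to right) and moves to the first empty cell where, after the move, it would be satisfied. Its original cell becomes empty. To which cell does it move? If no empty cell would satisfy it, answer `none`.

(4,5)

Vacating (3,2). Empty cells in order:
  (1,4): 1/4 same-type → still unsatisfied.
  (2,4): 1/5 same-type → still unsatisfied.
  (3,4): 0/4 same-type → still unsatisfied.
  (3,5): 0/1 same-type → still unsatisfied.
  (4,1): 1/3 same-type → still unsatisfied.
  (4,2): 1/5 same-type → still unsatisfied.
  (4,4): 0/2 same-type → still unsatisfied.
  (4,5): 0/0 same-type → satisfied — stop here.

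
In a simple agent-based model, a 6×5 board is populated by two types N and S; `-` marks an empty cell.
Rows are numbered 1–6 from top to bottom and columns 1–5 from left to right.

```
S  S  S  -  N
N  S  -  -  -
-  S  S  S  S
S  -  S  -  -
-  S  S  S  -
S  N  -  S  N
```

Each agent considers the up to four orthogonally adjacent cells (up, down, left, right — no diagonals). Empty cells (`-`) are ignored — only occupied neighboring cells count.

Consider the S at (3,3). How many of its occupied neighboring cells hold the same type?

3

Occupied neighbors of (3,3): (4,3)=S, (3,2)=S, (3,4)=S.
Same type (S): 3 of 3.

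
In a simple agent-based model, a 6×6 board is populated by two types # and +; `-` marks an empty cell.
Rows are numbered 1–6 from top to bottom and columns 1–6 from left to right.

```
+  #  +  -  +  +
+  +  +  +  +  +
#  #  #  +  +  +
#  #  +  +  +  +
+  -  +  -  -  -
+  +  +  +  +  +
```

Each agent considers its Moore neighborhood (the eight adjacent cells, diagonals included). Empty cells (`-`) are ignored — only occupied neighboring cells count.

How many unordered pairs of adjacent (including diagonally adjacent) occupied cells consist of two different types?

21

Scan each occupied cell's neighbors to the right and below (and the two forward diagonals) so each pair is counted once.
From row 1: 5 unlike of 16 pairs (running 5/16).
From row 2: 8 unlike of 21 pairs (running 13/37).
From row 3: 4 unlike of 21 pairs (running 17/58).
From row 4: 4 unlike of 10 pairs (running 21/68).
From row 5: 0 unlike of 5 pairs (running 21/73).
From row 6: 0 unlike of 5 pairs (running 21/78).
Total adjacent occupied pairs: 78; unlike-type pairs: 21.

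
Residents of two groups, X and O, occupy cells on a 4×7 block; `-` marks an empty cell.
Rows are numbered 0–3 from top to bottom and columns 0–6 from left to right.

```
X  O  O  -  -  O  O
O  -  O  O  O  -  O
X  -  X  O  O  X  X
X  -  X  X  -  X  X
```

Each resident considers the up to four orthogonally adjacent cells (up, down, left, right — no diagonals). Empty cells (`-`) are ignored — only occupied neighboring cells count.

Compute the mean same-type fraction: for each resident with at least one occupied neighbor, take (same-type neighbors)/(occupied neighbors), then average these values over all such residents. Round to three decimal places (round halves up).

0.690

Row 0: (0,0)X 0/2 · (0,1)O 1/2 · (0,2)O 2/2 · (0,5)O 1/1 · (0,6)O 2/2
Row 1: (1,0)O 0/2 · (1,2)O 2/3 · (1,3)O 3/3 · (1,4)O 2/2 · (1,6)O 1/2
Row 2: (2,0)X 1/2 · (2,2)X 1/3 · (2,3)O 2/4 · (2,4)O 2/3 · (2,5)X 2/3 · (2,6)X 2/3
Row 3: (3,0)X 1/1 · (3,2)X 2/2 · (3,3)X 1/2 · (3,5)X 2/2 · (3,6)X 2/2
Sum over 21 residents: 0/2 + 1/2 + 2/2 + 1/1 + 2/2 + 0/2 + 2/3 + 3/3 + 2/2 + 1/2 + 1/2 + 1/3 + 2/4 + 2/3 + 2/3 + 2/3 + 1/1 + 2/2 + 1/2 + 2/2 + 2/2 = 29/2; mean = 29/2 ÷ 21 = 29/42 = 0.690476… → 0.690.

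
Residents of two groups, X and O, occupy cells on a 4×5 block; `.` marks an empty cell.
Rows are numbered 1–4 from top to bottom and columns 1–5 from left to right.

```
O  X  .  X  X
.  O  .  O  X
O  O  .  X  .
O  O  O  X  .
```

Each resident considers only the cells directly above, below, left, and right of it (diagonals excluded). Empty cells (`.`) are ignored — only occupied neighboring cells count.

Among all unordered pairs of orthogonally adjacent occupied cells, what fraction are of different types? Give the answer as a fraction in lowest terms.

2/5

Scan each occupied cell's neighbors to the right and below so each pair is counted once.
Row 1: O(1,1)–X(1,2)≠ X(1,2)–O(2,2)≠ X(1,4)–X(1,5)= X(1,4)–O(2,4)≠ X(1,5)–X(2,5)=  → 3/5 unlike.
Row 2: O(2,2)–O(3,2)= O(2,4)–X(2,5)≠ O(2,4)–X(3,4)≠  → 2/3 unlike.
Row 3: O(3,1)–O(3,2)= O(3,1)–O(4,1)= O(3,2)–O(4,2)= X(3,4)–X(4,4)=  → 0/4 unlike.
Row 4: O(4,1)–O(4,2)= O(4,2)–O(4,3)= O(4,3)–X(4,4)≠  → 1/3 unlike.
Total adjacent occupied pairs: 15; unlike-type pairs: 6.
6/15 reduces to 2/5.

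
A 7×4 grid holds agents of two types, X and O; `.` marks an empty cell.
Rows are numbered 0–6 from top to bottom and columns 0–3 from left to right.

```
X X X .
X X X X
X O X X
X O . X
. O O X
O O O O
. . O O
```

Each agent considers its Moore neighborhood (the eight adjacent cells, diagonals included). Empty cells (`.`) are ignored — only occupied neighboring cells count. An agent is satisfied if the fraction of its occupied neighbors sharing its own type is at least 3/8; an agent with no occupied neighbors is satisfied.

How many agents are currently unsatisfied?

3

(0,0)X 3/3 satisfied
(0,1)X 5/5 satisfied
(0,2)X 4/4 satisfied
(1,0)X 4/5 satisfied
(1,1)X 7/8 satisfied
(1,2)X 6/7 satisfied
(1,3)X 4/4 satisfied
(2,0)X 3/5 satisfied
(2,1)O 1/7 not
(2,2)X 5/7 satisfied
(2,3)X 4/4 satisfied
(3,0)X 1/4 not
(3,1)O 3/6 satisfied
(3,3)X 3/4 satisfied
(4,1)O 5/6 satisfied
(4,2)O 5/7 satisfied
(4,3)X 1/4 not
(5,0)O 2/2 satisfied
(5,1)O 5/5 satisfied
(5,2)O 6/7 satisfied
(5,3)O 4/5 satisfied
(6,2)O 4/4 satisfied
(6,3)O 3/3 satisfied
Unsatisfied: (2,1), (3,0), (4,3) — 3 in total.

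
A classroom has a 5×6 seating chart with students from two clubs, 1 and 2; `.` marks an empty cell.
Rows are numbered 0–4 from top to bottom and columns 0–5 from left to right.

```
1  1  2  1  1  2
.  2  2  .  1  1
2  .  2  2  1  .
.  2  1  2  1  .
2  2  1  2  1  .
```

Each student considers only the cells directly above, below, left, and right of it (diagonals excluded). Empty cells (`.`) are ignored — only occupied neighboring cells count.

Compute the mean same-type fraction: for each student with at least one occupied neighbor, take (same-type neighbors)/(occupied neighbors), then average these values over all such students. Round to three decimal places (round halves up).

0.572

Row 0: (0,0)1 1/1 · (0,1)1 1/3 · (0,2)2 1/3 · (0,3)1 1/2 · (0,4)1 2/3 · (0,5)2 0/2
Row 1: (1,1)2 1/2 · (1,2)2 3/3 · (1,4)1 3/3 · (1,5)1 1/2
Row 2: (2,0)2 — no occupied neighbors · (2,2)2 2/3 · (2,3)2 2/3 · (2,4)1 2/3
Row 3: (3,1)2 1/2 · (3,2)1 1/4 · (3,3)2 2/4 · (3,4)1 2/3
Row 4: (4,0)2 1/1 · (4,1)2 2/3 · (4,2)1 1/3 · (4,3)2 1/3 · (4,4)1 1/2
Sum over 22 students: 1/1 + 1/3 + 1/3 + 1/2 + 2/3 + 0/2 + 1/2 + 3/3 + 3/3 + 1/2 + 2/3 + 2/3 + 2/3 + 1/2 + 1/4 + 2/4 + 2/3 + 1/1 + 2/3 + 1/3 + 1/3 + 1/2 = 151/12; mean = 151/12 ÷ 22 = 151/264 = 0.571969… → 0.572.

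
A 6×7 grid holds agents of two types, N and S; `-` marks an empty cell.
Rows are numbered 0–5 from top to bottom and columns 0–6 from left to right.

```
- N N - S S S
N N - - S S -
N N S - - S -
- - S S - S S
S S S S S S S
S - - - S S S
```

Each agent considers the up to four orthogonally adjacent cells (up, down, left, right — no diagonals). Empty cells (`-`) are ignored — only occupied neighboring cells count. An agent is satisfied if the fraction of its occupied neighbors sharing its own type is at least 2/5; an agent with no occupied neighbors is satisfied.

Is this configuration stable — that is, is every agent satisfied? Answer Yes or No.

Row 0: (0,1)N 2/2 ✓ · (0,2)N 1/1 ✓ · (0,4)S 2/2 ✓ · (0,5)S 3/3 ✓ · (0,6)S 1/1 ✓
Row 1: (1,0)N 2/2 ✓ · (1,1)N 3/3 ✓ · (1,4)S 2/2 ✓ · (1,5)S 3/3 ✓
Row 2: (2,0)N 2/2 ✓ · (2,1)N 2/3 ✓ · (2,2)S 1/2 ✓ · (2,5)S 2/2 ✓
Row 3: (3,2)S 3/3 ✓ · (3,3)S 2/2 ✓ · (3,5)S 3/3 ✓ · (3,6)S 2/2 ✓
Row 4: (4,0)S 2/2 ✓ · (4,1)S 2/2 ✓ · (4,2)S 3/3 ✓ · (4,3)S 3/3 ✓ · (4,4)S 3/3 ✓ · (4,5)S 4/4 ✓ · (4,6)S 3/3 ✓
Row 5: (5,0)S 1/1 ✓ · (5,4)S 2/2 ✓ · (5,5)S 3/3 ✓ · (5,6)S 2/2 ✓
All meet the threshold, so the configuration is stable.

Yes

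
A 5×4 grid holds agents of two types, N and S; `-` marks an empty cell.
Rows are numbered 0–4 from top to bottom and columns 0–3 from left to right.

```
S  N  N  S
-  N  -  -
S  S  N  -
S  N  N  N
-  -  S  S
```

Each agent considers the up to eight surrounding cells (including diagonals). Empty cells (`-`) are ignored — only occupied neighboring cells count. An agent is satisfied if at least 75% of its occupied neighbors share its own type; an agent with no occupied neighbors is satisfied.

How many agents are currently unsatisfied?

(0,0)S 0/2 unhappy
(0,1)N 2/3 unhappy
(0,2)N 2/3 unhappy
(0,3)S 0/1 unhappy
(1,1)N 3/6 unhappy
(2,0)S 2/4 unhappy
(2,1)S 2/6 unhappy
(2,2)N 4/5 ok
(3,0)S 2/3 unhappy
(3,1)N 2/6 unhappy
(3,2)N 3/6 unhappy
(3,3)N 2/4 unhappy
(4,2)S 1/4 unhappy
(4,3)S 1/3 unhappy
Unsatisfied: (0,0), (0,1), (0,2), (0,3), (1,1), (2,0), (2,1), (3,0), (3,1), (3,2), (3,3), (4,2), (4,3) — 13 in total.

13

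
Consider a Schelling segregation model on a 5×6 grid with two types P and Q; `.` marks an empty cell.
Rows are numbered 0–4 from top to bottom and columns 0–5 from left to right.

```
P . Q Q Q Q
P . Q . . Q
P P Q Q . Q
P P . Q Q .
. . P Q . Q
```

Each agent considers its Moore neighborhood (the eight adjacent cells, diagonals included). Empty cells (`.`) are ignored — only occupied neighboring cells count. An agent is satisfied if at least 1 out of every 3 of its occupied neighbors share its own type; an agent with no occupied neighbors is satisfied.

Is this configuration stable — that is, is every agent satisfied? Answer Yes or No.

Yes

Row 0: (0,0)P 1/1 ✓ · (0,2)Q 2/2 ✓ · (0,3)Q 3/3 ✓ · (0,4)Q 3/3 ✓ · (0,5)Q 2/2 ✓
Row 1: (1,0)P 3/3 ✓ · (1,2)Q 4/5 ✓ · (1,5)Q 3/3 ✓
Row 2: (2,0)P 4/4 ✓ · (2,1)P 4/6 ✓ · (2,2)Q 3/5 ✓ · (2,3)Q 4/4 ✓ · (2,5)Q 2/2 ✓
Row 3: (3,0)P 3/3 ✓ · (3,1)P 4/5 ✓ · (3,3)Q 4/5 ✓ · (3,4)Q 5/5 ✓
Row 4: (4,2)P 1/3 ✓ · (4,3)Q 2/3 ✓ · (4,5)Q 1/1 ✓
All meet the threshold, so the configuration is stable.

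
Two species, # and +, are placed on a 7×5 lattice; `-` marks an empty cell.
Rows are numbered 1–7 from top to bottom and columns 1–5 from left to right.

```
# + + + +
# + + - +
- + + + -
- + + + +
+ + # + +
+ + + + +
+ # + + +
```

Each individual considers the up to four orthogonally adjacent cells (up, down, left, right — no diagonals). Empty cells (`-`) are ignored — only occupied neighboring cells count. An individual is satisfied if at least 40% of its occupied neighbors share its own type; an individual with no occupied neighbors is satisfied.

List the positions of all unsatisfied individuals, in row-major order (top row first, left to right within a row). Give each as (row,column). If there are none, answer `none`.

(1,1)# 1/2 ✓
(1,2)+ 2/3 ✓
(1,3)+ 3/3 ✓
(1,4)+ 2/2 ✓
(1,5)+ 2/2 ✓
(2,1)# 1/2 ✓
(2,2)+ 3/4 ✓
(2,3)+ 3/3 ✓
(2,5)+ 1/1 ✓
(3,2)+ 3/3 ✓
(3,3)+ 4/4 ✓
(3,4)+ 2/2 ✓
(4,2)+ 3/3 ✓
(4,3)+ 3/4 ✓
(4,4)+ 4/4 ✓
(4,5)+ 2/2 ✓
(5,1)+ 2/2 ✓
(5,2)+ 3/4 ✓
(5,3)# 0/4 ✗
(5,4)+ 3/4 ✓
(5,5)+ 3/3 ✓
(6,1)+ 3/3 ✓
(6,2)+ 3/4 ✓
(6,3)+ 3/4 ✓
(6,4)+ 4/4 ✓
(6,5)+ 3/3 ✓
(7,1)+ 1/2 ✓
(7,2)# 0/3 ✗
(7,3)+ 2/3 ✓
(7,4)+ 3/3 ✓
(7,5)+ 2/2 ✓

(5,3), (7,2)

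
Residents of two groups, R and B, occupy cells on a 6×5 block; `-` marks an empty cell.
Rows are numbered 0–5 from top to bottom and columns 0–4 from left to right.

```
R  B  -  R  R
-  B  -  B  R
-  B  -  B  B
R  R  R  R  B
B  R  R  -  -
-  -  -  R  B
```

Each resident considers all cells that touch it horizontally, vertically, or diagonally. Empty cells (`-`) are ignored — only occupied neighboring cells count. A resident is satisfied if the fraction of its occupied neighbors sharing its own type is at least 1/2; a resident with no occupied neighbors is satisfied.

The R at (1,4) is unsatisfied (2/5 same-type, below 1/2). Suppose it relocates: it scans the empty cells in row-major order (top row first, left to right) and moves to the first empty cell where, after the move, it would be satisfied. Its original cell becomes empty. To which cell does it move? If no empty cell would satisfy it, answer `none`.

(2,0)

Vacating (1,4). Empty cells in order:
  (0,2): 1/4 same-type → still unsatisfied.
  (1,0): 1/4 same-type → still unsatisfied.
  (1,2): 1/6 same-type → still unsatisfied.
  (2,0): 2/4 same-type → satisfied — stop here.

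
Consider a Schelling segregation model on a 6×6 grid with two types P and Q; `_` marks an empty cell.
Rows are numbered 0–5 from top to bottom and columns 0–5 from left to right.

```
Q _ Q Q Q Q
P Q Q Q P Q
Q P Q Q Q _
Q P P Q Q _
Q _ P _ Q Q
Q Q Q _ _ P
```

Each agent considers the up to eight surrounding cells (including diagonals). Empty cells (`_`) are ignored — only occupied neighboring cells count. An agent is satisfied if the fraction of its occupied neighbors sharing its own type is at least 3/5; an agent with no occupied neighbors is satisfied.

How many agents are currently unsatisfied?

(0,0)Q 1/2 not
(0,2)Q 4/4 satisfied
(0,3)Q 4/5 satisfied
(0,4)Q 4/5 satisfied
(0,5)Q 2/3 satisfied
(1,0)P 1/4 not
(1,1)Q 5/7 satisfied
(1,2)Q 6/7 satisfied
(1,3)Q 7/8 satisfied
(1,4)P 0/7 not
(1,5)Q 3/4 satisfied
(2,0)Q 2/5 not
(2,1)P 3/8 not
(2,2)Q 5/8 satisfied
(2,3)Q 6/8 satisfied
(2,4)Q 5/6 satisfied
(3,0)Q 2/4 not
(3,1)P 3/7 not
(3,2)P 3/6 not
(3,3)Q 5/7 satisfied
(3,4)Q 5/5 satisfied
(4,0)Q 3/4 satisfied
(4,2)P 2/5 not
(4,4)Q 3/4 satisfied
(4,5)Q 2/3 satisfied
(5,0)Q 2/2 satisfied
(5,1)Q 3/4 satisfied
(5,2)Q 1/2 not
(5,5)P 0/2 not
Unsatisfied: (0,0), (1,0), (1,4), (2,0), (2,1), (3,0), (3,1), (3,2), (4,2), (5,2), (5,5) — 11 in total.

11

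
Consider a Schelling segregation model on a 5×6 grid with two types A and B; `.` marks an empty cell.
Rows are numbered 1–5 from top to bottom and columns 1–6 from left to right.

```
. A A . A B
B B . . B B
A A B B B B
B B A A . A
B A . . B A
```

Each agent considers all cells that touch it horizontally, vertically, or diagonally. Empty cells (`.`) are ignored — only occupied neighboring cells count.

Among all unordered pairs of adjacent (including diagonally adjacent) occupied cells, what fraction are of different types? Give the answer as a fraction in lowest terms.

Scan each occupied cell's neighbors to the right and below (and the two forward diagonals) so each pair is counted once.
Row 1: A(1,2)–A(1,3)= A(1,2)–B(2,2)≠ A(1,2)–B(2,1)≠ A(1,3)–B(2,2)≠ A(1,5)–B(1,6)≠ A(1,5)–B(2,5)≠ A(1,5)–B(2,6)≠ B(1,6)–B(2,6)= B(1,6)–B(2,5)=  → 6/9 unlike.
Row 2: B(2,1)–B(2,2)= B(2,1)–A(3,1)≠ B(2,1)–A(3,2)≠ B(2,2)–A(3,2)≠ B(2,2)–B(3,3)= B(2,2)–A(3,1)≠ B(2,5)–B(2,6)= B(2,5)–B(3,5)= B(2,5)–B(3,6)= B(2,5)–B(3,4)= B(2,6)–B(3,6)= B(2,6)–B(3,5)=  → 4/12 unlike.
Row 3: A(3,1)–A(3,2)= A(3,1)–B(4,1)≠ A(3,1)–B(4,2)≠ A(3,2)–B(3,3)≠ A(3,2)–B(4,2)≠ A(3,2)–A(4,3)= A(3,2)–B(4,1)≠ B(3,3)–B(3,4)= B(3,3)–A(4,3)≠ B(3,3)–A(4,4)≠ B(3,3)–B(4,2)= B(3,4)–B(3,5)= B(3,4)–A(4,4)≠ B(3,4)–A(4,3)≠ B(3,5)–B(3,6)= B(3,5)–A(4,6)≠ B(3,5)–A(4,4)≠ B(3,6)–A(4,6)≠  → 12/18 unlike.
Row 4: B(4,1)–B(4,2)= B(4,1)–B(5,1)= B(4,1)–A(5,2)≠ B(4,2)–A(4,3)≠ B(4,2)–A(5,2)≠ B(4,2)–B(5,1)= A(4,3)–A(4,4)= A(4,3)–A(5,2)= A(4,4)–B(5,5)≠ A(4,6)–A(5,6)= A(4,6)–B(5,5)≠  → 5/11 unlike.
Row 5: B(5,1)–A(5,2)≠ B(5,5)–A(5,6)≠  → 2/2 unlike.
Total adjacent occupied pairs: 52; unlike-type pairs: 29.
29/52 is already in lowest terms.

29/52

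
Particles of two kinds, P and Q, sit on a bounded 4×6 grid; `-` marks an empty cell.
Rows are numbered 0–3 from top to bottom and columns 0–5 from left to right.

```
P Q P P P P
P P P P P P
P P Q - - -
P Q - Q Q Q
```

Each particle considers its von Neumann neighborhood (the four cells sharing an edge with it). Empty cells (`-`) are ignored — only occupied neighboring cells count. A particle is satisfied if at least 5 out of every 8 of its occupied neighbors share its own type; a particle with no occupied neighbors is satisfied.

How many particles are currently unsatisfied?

6

Row 0: (0,0)P 1/2 unhappy · (0,1)Q 0/3 unhappy · (0,2)P 2/3 ok · (0,3)P 3/3 ok · (0,4)P 3/3 ok · (0,5)P 2/2 ok
Row 1: (1,0)P 3/3 ok · (1,1)P 3/4 ok · (1,2)P 3/4 ok · (1,3)P 3/3 ok · (1,4)P 3/3 ok · (1,5)P 2/2 ok
Row 2: (2,0)P 3/3 ok · (2,1)P 2/4 unhappy · (2,2)Q 0/2 unhappy
Row 3: (3,0)P 1/2 unhappy · (3,1)Q 0/2 unhappy · (3,3)Q 1/1 ok · (3,4)Q 2/2 ok · (3,5)Q 1/1 ok
Unsatisfied: (0,0), (0,1), (2,1), (2,2), (3,0), (3,1) — 6 in total.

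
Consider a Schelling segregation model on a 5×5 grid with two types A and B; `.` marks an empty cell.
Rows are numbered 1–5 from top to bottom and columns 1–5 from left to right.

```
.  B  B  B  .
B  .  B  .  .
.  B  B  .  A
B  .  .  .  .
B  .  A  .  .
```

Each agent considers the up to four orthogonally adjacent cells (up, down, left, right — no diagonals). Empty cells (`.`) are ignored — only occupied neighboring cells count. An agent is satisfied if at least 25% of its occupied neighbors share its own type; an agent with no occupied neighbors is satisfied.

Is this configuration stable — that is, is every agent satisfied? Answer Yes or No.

Yes

Row 1: (1,2)B 1/1 satisfied · (1,3)B 3/3 satisfied · (1,4)B 1/1 satisfied
Row 2: (2,1)B 0/0 satisfied · (2,3)B 2/2 satisfied
Row 3: (3,2)B 1/1 satisfied · (3,3)B 2/2 satisfied · (3,5)A 0/0 satisfied
Row 4: (4,1)B 1/1 satisfied
Row 5: (5,1)B 1/1 satisfied · (5,3)A 0/0 satisfied
All meet the threshold, so the configuration is stable.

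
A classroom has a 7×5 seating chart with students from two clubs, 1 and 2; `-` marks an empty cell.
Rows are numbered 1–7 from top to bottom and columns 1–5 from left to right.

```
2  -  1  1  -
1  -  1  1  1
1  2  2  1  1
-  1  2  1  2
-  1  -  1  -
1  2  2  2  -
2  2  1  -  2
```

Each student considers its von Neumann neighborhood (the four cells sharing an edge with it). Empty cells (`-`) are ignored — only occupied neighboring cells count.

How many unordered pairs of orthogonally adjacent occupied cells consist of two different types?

15

Scan each occupied cell's neighbors to the right and below so each pair is counted once.
From row 1: 1 unlike of 4 pairs (running 1/4).
From row 2: 1 unlike of 6 pairs (running 2/10).
From row 3: 4 unlike of 8 pairs (running 6/18).
From row 4: 3 unlike of 5 pairs (running 9/23).
From row 5: 2 unlike of 2 pairs (running 11/25).
From row 6: 3 unlike of 6 pairs (running 14/31).
From row 7: 1 unlike of 2 pairs (running 15/33).
Total adjacent occupied pairs: 33; unlike-type pairs: 15.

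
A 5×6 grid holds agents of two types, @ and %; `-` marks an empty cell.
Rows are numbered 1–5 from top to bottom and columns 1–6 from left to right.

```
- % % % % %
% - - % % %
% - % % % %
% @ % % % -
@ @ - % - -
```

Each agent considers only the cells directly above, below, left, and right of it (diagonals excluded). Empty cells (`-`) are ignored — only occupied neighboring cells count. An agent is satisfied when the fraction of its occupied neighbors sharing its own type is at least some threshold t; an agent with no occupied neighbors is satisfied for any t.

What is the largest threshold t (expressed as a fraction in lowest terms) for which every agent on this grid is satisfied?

1/3

Row 1: (1,2)% 1/1 · (1,3)% 2/2 · (1,4)% 3/3 · (1,5)% 3/3 · (1,6)% 2/2
Row 2: (2,1)% 1/1 · (2,4)% 3/3 · (2,5)% 4/4 · (2,6)% 3/3
Row 3: (3,1)% 2/2 · (3,3)% 2/2 · (3,4)% 4/4 · (3,5)% 4/4 · (3,6)% 2/2
Row 4: (4,1)% 1/3 · (4,2)@ 1/3 · (4,3)% 2/3 · (4,4)% 4/4 · (4,5)% 2/2
Row 5: (5,1)@ 1/2 · (5,2)@ 2/2 · (5,4)% 1/1
The smallest same-type fraction is 1/3 at (4,1), which reduces to 1/3. Any threshold above that leaves this agent unsatisfied.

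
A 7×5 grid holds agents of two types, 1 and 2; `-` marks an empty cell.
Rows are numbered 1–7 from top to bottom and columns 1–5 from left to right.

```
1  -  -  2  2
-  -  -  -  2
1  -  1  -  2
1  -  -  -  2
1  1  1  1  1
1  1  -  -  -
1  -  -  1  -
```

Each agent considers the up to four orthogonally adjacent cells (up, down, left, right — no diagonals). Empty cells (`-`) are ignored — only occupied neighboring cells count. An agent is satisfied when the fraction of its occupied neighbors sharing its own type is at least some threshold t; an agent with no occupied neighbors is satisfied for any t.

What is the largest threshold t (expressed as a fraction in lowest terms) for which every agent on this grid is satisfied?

Row 1: (1,1)1 — no occupied neighbors · (1,4)2 1/1 · (1,5)2 2/2
Row 2: (2,5)2 2/2
Row 3: (3,1)1 1/1 · (3,3)1 — no occupied neighbors · (3,5)2 2/2
Row 4: (4,1)1 2/2 · (4,5)2 1/2
Row 5: (5,1)1 3/3 · (5,2)1 3/3 · (5,3)1 2/2 · (5,4)1 2/2 · (5,5)1 1/2
Row 6: (6,1)1 3/3 · (6,2)1 2/2
Row 7: (7,1)1 1/1 · (7,4)1 — no occupied neighbors
The smallest same-type fraction is 1/2 at (4,5), which reduces to 1/2. Any threshold above that leaves this agent unsatisfied.

1/2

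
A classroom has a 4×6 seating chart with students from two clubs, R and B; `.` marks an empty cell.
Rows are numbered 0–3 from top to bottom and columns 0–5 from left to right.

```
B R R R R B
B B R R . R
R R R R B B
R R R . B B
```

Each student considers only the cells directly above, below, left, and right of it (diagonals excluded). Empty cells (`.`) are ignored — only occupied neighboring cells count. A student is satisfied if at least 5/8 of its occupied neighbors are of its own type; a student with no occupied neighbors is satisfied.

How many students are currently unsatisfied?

6

Row 0: (0,0)B 1/2 ✗ · (0,1)R 1/3 ✗ · (0,2)R 3/3 ✓ · (0,3)R 3/3 ✓ · (0,4)R 1/2 ✗ · (0,5)B 0/2 ✗
Row 1: (1,0)B 2/3 ✓ · (1,1)B 1/4 ✗ · (1,2)R 3/4 ✓ · (1,3)R 3/3 ✓ · (1,5)R 0/2 ✗
Row 2: (2,0)R 2/3 ✓ · (2,1)R 3/4 ✓ · (2,2)R 4/4 ✓ · (2,3)R 2/3 ✓ · (2,4)B 2/3 ✓ · (2,5)B 2/3 ✓
Row 3: (3,0)R 2/2 ✓ · (3,1)R 3/3 ✓ · (3,2)R 2/2 ✓ · (3,4)B 2/2 ✓ · (3,5)B 2/2 ✓
Unsatisfied: (0,0), (0,1), (0,4), (0,5), (1,1), (1,5) — 6 in total.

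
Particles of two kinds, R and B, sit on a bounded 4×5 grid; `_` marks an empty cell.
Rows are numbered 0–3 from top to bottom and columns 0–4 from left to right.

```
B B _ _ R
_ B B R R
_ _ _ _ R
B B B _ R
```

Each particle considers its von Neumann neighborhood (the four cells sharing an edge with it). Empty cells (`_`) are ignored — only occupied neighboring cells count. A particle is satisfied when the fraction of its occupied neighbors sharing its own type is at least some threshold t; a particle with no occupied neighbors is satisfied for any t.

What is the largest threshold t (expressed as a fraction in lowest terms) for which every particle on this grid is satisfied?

(0,0)B 1/1
(0,1)B 2/2
(0,4)R 1/1
(1,1)B 2/2
(1,2)B 1/2
(1,3)R 1/2
(1,4)R 3/3
(2,4)R 2/2
(3,0)B 1/1
(3,1)B 2/2
(3,2)B 1/1
(3,4)R 1/1
The smallest same-type fraction is 1/2 at (1,2), which reduces to 1/2. Any threshold above that leaves this particle unsatisfied.

1/2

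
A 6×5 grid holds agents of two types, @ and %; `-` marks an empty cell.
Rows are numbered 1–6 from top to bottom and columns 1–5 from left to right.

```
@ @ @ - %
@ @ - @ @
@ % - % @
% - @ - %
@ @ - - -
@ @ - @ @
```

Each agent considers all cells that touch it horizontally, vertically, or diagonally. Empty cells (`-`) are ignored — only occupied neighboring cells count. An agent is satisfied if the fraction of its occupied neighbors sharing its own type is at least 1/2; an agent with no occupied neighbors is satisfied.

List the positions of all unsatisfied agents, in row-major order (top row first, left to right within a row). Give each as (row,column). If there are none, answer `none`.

(1,5), (3,2), (3,4), (4,1), (4,3)

Row 1: (1,1)@ 3/3 satisfied · (1,2)@ 4/4 satisfied · (1,3)@ 3/3 satisfied · (1,5)% 0/2 not
Row 2: (2,1)@ 4/5 satisfied · (2,2)@ 5/6 satisfied · (2,4)@ 3/5 satisfied · (2,5)@ 2/4 satisfied
Row 3: (3,1)@ 2/4 satisfied · (3,2)% 1/5 not · (3,4)% 1/5 not · (3,5)@ 2/4 satisfied
Row 4: (4,1)% 1/4 not · (4,3)@ 1/3 not · (4,5)% 1/2 satisfied
Row 5: (5,1)@ 3/4 satisfied · (5,2)@ 4/5 satisfied
Row 6: (6,1)@ 3/3 satisfied · (6,2)@ 3/3 satisfied · (6,4)@ 1/1 satisfied · (6,5)@ 1/1 satisfied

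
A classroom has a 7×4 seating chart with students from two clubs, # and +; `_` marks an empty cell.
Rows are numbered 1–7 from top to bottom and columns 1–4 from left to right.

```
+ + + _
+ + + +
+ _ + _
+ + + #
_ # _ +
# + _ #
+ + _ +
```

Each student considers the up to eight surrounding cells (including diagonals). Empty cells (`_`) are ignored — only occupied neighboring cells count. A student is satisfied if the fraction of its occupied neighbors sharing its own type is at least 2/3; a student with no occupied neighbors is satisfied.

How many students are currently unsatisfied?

(1,1)+ 3/3 ✓
(1,2)+ 5/5 ✓
(1,3)+ 4/4 ✓
(2,1)+ 4/4 ✓
(2,2)+ 7/7 ✓
(2,3)+ 5/5 ✓
(2,4)+ 3/3 ✓
(3,1)+ 4/4 ✓
(3,3)+ 5/6 ✓
(4,1)+ 2/3 ✓
(4,2)+ 4/5 ✓
(4,3)+ 3/5 ✗
(4,4)# 0/3 ✗
(5,2)# 1/5 ✗
(5,4)+ 1/3 ✗
(6,1)# 1/4 ✗
(6,2)+ 2/4 ✗
(6,4)# 0/2 ✗
(7,1)+ 2/3 ✓
(7,2)+ 2/3 ✓
(7,4)+ 0/1 ✗
Unsatisfied: (4,3), (4,4), (5,2), (5,4), (6,1), (6,2), (6,4), (7,4) — 8 in total.

8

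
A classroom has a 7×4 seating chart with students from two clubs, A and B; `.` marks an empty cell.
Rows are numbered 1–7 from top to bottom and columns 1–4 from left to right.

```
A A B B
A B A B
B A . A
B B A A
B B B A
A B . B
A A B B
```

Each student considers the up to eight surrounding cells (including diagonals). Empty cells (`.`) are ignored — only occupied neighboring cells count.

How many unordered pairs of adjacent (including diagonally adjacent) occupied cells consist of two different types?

26

Scan each occupied cell's neighbors to the right and below (and the two forward diagonals) so each pair is counted once.
From row 1: 5 unlike of 13 pairs (running 5/13).
From row 2: 6 unlike of 10 pairs (running 11/23).
From row 3: 3 unlike of 8 pairs (running 14/31).
From row 4: 4 unlike of 13 pairs (running 18/44).
From row 5: 4 unlike of 10 pairs (running 22/54).
From row 6: 3 unlike of 8 pairs (running 25/62).
From row 7: 1 unlike of 3 pairs (running 26/65).
Total adjacent occupied pairs: 65; unlike-type pairs: 26.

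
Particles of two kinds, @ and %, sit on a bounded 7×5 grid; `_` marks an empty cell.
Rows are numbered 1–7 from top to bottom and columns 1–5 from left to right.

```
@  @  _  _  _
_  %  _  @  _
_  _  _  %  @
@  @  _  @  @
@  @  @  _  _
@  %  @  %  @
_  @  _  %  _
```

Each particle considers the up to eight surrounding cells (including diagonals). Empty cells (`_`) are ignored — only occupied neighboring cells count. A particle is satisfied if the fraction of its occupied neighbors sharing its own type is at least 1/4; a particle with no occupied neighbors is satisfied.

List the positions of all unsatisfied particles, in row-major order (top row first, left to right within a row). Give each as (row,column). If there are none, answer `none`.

(1,1)@ 1/2 satisfied
(1,2)@ 1/2 satisfied
(2,2)% 0/2 not
(2,4)@ 1/2 satisfied
(3,4)% 0/4 not
(3,5)@ 3/4 satisfied
(4,1)@ 3/3 satisfied
(4,2)@ 4/4 satisfied
(4,4)@ 3/4 satisfied
(4,5)@ 2/3 satisfied
(5,1)@ 4/5 satisfied
(5,2)@ 6/7 satisfied
(5,3)@ 4/6 satisfied
(6,1)@ 3/4 satisfied
(6,2)% 0/6 not
(6,3)@ 3/6 satisfied
(6,4)% 1/4 satisfied
(6,5)@ 0/2 not
(7,2)@ 2/3 satisfied
(7,4)% 1/3 satisfied

(2,2), (3,4), (6,2), (6,5)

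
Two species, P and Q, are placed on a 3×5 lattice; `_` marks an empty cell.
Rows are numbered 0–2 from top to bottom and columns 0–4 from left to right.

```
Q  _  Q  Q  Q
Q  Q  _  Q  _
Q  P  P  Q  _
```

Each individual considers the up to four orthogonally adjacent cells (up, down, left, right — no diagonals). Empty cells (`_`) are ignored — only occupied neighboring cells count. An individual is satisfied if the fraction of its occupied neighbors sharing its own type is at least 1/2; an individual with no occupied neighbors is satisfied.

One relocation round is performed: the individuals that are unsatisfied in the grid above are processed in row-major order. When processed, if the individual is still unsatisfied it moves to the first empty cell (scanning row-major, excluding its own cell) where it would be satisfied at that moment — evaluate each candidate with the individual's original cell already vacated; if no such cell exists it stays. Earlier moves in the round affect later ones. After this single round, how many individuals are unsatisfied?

1

Initially unsatisfied (in order): (2,1).
  (2,1): no empty cell satisfies it; stays.
Resulting grid:
Q _ Q Q Q
Q Q _ Q _
Q P P Q _
Unsatisfied now: (2,1).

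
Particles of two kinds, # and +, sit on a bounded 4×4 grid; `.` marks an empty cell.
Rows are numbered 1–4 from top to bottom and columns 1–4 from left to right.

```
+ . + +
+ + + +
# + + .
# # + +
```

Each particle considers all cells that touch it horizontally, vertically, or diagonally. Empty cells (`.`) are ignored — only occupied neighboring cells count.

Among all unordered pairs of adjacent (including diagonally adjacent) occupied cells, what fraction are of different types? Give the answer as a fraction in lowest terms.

Scan each occupied cell's neighbors to the right and below (and the two forward diagonals) so each pair is counted once.
Row 1: +(1,1)–+(2,1)= +(1,1)–+(2,2)= +(1,3)–+(1,4)= +(1,3)–+(2,3)= +(1,3)–+(2,4)= +(1,3)–+(2,2)= +(1,4)–+(2,4)= +(1,4)–+(2,3)=  → 0/8 unlike.
Row 2: +(2,1)–+(2,2)= +(2,1)–#(3,1)≠ +(2,1)–+(3,2)= +(2,2)–+(2,3)= +(2,2)–+(3,2)= +(2,2)–+(3,3)= +(2,2)–#(3,1)≠ +(2,3)–+(2,4)= +(2,3)–+(3,3)= +(2,3)–+(3,2)= +(2,4)–+(3,3)=  → 2/11 unlike.
Row 3: #(3,1)–+(3,2)≠ #(3,1)–#(4,1)= #(3,1)–#(4,2)= +(3,2)–+(3,3)= +(3,2)–#(4,2)≠ +(3,2)–+(4,3)= +(3,2)–#(4,1)≠ +(3,3)–+(4,3)= +(3,3)–+(4,4)= +(3,3)–#(4,2)≠  → 4/10 unlike.
Row 4: #(4,1)–#(4,2)= #(4,2)–+(4,3)≠ +(4,3)–+(4,4)=  → 1/3 unlike.
Total adjacent occupied pairs: 32; unlike-type pairs: 7.
7/32 is already in lowest terms.

7/32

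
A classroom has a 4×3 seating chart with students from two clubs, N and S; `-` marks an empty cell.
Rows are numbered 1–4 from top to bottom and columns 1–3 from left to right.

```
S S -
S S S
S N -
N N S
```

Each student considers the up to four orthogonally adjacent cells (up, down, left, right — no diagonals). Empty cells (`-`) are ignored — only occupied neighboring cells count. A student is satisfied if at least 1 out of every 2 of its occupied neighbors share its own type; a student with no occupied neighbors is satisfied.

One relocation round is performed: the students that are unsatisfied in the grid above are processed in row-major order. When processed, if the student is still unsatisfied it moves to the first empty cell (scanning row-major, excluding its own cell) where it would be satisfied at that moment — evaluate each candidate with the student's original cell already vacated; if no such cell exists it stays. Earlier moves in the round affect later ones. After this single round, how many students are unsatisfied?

Initially unsatisfied (in order): (3,1), (3,2), (4,3).
  (3,1) → (1,3).
  (3,2): now satisfied by earlier moves; stays.
  (4,3) → (3,3).
Resulting grid:
S S S
S S S
- N S
N N -
Unsatisfied now: (3,2).

1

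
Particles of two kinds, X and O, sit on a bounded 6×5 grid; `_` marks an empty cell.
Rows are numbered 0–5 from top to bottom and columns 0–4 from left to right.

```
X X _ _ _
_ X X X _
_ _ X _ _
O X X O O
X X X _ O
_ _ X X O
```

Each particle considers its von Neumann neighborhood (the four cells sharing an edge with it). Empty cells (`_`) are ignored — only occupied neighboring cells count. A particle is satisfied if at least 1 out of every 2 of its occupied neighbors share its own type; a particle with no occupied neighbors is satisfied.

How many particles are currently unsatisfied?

1

(0,0)X 1/1 ok
(0,1)X 2/2 ok
(1,1)X 2/2 ok
(1,2)X 3/3 ok
(1,3)X 1/1 ok
(2,2)X 2/2 ok
(3,0)O 0/2 unhappy
(3,1)X 2/3 ok
(3,2)X 3/4 ok
(3,3)O 1/2 ok
(3,4)O 2/2 ok
(4,0)X 1/2 ok
(4,1)X 3/3 ok
(4,2)X 3/3 ok
(4,4)O 2/2 ok
(5,2)X 2/2 ok
(5,3)X 1/2 ok
(5,4)O 1/2 ok
Unsatisfied: (3,0) — 1 in total.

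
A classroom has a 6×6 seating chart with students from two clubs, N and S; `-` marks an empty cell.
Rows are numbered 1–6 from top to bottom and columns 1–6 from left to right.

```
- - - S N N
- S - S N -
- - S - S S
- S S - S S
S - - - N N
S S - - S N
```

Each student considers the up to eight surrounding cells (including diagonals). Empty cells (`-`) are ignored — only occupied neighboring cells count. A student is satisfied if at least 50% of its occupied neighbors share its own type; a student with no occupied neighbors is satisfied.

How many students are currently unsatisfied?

5

(1,4)S 1/3 not
(1,5)N 2/4 satisfied
(1,6)N 2/2 satisfied
(2,2)S 1/1 satisfied
(2,4)S 3/5 satisfied
(2,5)N 2/6 not
(3,3)S 4/4 satisfied
(3,5)S 4/5 satisfied
(3,6)S 3/4 satisfied
(4,2)S 3/3 satisfied
(4,3)S 2/2 satisfied
(4,5)S 3/5 satisfied
(4,6)S 3/5 satisfied
(5,1)S 3/3 satisfied
(5,5)N 2/5 not
(5,6)N 2/5 not
(6,1)S 2/2 satisfied
(6,2)S 2/2 satisfied
(6,5)S 0/3 not
(6,6)N 2/3 satisfied
Unsatisfied: (1,4), (2,5), (5,5), (5,6), (6,5) — 5 in total.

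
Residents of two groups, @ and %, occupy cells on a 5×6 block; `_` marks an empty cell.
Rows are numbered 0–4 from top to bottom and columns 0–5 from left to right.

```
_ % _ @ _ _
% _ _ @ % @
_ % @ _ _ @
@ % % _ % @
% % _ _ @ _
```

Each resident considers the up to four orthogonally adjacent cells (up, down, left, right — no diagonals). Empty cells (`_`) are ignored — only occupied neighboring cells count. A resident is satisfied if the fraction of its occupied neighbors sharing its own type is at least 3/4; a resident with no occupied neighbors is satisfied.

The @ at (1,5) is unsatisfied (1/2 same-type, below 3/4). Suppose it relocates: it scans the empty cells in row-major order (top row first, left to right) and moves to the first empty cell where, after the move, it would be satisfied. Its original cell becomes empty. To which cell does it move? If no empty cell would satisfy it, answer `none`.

(0,5)

Vacating (1,5). Empty cells in order:
  (0,0): 0/2 same-type → still unsatisfied.
  (0,2): 1/2 same-type → still unsatisfied.
  (0,4): 1/2 same-type → still unsatisfied.
  (0,5): 0/0 same-type → satisfied — stop here.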